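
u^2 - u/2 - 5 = (u - 5/2)*(u + 2)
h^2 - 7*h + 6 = (h - 6)*(h - 1)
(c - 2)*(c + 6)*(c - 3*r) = c^3 - 3*c^2*r + 4*c^2 - 12*c*r - 12*c + 36*r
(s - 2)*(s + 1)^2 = s^3 - 3*s - 2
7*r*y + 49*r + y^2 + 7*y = (7*r + y)*(y + 7)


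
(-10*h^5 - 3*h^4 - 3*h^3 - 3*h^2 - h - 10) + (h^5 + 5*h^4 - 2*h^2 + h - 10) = -9*h^5 + 2*h^4 - 3*h^3 - 5*h^2 - 20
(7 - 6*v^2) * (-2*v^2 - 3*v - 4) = 12*v^4 + 18*v^3 + 10*v^2 - 21*v - 28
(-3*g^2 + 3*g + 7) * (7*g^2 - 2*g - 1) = -21*g^4 + 27*g^3 + 46*g^2 - 17*g - 7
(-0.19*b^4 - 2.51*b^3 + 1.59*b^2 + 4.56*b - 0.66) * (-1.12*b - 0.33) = 0.2128*b^5 + 2.8739*b^4 - 0.9525*b^3 - 5.6319*b^2 - 0.7656*b + 0.2178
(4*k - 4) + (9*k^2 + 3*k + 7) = 9*k^2 + 7*k + 3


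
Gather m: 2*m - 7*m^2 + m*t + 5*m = -7*m^2 + m*(t + 7)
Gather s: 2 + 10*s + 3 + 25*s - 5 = 35*s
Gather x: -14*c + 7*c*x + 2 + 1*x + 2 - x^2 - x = 7*c*x - 14*c - x^2 + 4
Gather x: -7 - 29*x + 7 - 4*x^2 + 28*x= -4*x^2 - x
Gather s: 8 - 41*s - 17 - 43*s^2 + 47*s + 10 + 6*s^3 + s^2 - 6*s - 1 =6*s^3 - 42*s^2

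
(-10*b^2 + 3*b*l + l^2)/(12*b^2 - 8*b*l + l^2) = (-5*b - l)/(6*b - l)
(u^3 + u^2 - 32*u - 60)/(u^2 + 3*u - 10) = (u^2 - 4*u - 12)/(u - 2)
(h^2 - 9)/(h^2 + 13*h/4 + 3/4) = 4*(h - 3)/(4*h + 1)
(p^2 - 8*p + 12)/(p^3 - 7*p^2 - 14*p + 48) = (p - 6)/(p^2 - 5*p - 24)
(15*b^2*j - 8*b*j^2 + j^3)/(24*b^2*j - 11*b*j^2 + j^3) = (5*b - j)/(8*b - j)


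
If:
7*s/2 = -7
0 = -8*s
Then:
No Solution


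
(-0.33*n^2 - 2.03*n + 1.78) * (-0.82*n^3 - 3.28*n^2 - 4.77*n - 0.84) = 0.2706*n^5 + 2.747*n^4 + 6.7729*n^3 + 4.1219*n^2 - 6.7854*n - 1.4952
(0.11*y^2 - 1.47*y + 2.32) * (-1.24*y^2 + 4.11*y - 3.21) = -0.1364*y^4 + 2.2749*y^3 - 9.2716*y^2 + 14.2539*y - 7.4472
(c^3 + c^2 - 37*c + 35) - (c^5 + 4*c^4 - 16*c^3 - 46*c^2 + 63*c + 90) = -c^5 - 4*c^4 + 17*c^3 + 47*c^2 - 100*c - 55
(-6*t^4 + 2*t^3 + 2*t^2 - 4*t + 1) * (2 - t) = 6*t^5 - 14*t^4 + 2*t^3 + 8*t^2 - 9*t + 2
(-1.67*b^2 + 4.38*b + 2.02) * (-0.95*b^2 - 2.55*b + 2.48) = 1.5865*b^4 + 0.0975000000000001*b^3 - 17.2296*b^2 + 5.7114*b + 5.0096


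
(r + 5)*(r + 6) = r^2 + 11*r + 30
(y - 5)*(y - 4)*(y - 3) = y^3 - 12*y^2 + 47*y - 60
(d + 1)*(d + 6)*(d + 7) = d^3 + 14*d^2 + 55*d + 42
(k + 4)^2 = k^2 + 8*k + 16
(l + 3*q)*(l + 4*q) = l^2 + 7*l*q + 12*q^2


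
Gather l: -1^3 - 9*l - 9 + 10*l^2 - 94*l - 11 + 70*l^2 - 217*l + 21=80*l^2 - 320*l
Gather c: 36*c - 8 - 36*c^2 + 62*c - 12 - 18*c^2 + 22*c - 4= -54*c^2 + 120*c - 24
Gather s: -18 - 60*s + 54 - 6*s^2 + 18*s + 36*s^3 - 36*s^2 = 36*s^3 - 42*s^2 - 42*s + 36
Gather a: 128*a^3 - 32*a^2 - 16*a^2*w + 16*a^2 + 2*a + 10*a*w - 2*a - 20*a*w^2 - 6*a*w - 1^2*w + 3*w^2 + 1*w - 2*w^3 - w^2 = 128*a^3 + a^2*(-16*w - 16) + a*(-20*w^2 + 4*w) - 2*w^3 + 2*w^2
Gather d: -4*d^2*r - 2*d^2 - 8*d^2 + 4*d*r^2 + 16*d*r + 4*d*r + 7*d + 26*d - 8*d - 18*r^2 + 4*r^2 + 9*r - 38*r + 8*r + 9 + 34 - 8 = d^2*(-4*r - 10) + d*(4*r^2 + 20*r + 25) - 14*r^2 - 21*r + 35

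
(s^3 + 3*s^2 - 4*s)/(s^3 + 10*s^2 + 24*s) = (s - 1)/(s + 6)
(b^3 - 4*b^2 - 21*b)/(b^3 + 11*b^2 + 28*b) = (b^2 - 4*b - 21)/(b^2 + 11*b + 28)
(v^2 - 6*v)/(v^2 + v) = (v - 6)/(v + 1)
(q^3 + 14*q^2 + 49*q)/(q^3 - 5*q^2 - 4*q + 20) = q*(q^2 + 14*q + 49)/(q^3 - 5*q^2 - 4*q + 20)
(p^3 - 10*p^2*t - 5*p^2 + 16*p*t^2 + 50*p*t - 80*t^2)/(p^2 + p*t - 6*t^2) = (p^2 - 8*p*t - 5*p + 40*t)/(p + 3*t)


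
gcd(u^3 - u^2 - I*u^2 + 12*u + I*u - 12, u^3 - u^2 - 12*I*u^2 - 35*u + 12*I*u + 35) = u - 1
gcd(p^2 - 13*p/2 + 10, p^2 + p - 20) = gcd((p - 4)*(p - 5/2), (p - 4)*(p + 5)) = p - 4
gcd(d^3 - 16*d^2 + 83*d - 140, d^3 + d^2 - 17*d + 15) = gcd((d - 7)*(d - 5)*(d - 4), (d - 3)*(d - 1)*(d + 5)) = 1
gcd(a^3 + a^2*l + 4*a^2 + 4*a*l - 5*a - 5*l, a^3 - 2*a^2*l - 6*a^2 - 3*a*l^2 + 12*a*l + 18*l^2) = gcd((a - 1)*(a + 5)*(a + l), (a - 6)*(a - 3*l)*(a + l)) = a + l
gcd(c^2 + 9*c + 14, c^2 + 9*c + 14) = c^2 + 9*c + 14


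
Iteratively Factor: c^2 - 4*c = (c)*(c - 4)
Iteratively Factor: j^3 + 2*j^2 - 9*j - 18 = (j + 3)*(j^2 - j - 6) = (j + 2)*(j + 3)*(j - 3)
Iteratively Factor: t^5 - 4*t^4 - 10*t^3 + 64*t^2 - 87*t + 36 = (t - 1)*(t^4 - 3*t^3 - 13*t^2 + 51*t - 36) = (t - 1)^2*(t^3 - 2*t^2 - 15*t + 36) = (t - 3)*(t - 1)^2*(t^2 + t - 12) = (t - 3)^2*(t - 1)^2*(t + 4)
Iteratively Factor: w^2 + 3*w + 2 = (w + 1)*(w + 2)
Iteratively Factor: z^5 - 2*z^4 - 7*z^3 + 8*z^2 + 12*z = (z - 3)*(z^4 + z^3 - 4*z^2 - 4*z) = (z - 3)*(z + 2)*(z^3 - z^2 - 2*z) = (z - 3)*(z - 2)*(z + 2)*(z^2 + z) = z*(z - 3)*(z - 2)*(z + 2)*(z + 1)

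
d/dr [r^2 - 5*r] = 2*r - 5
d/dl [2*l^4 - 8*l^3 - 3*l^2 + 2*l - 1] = 8*l^3 - 24*l^2 - 6*l + 2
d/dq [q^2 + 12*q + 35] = 2*q + 12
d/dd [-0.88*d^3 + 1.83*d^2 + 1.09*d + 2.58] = -2.64*d^2 + 3.66*d + 1.09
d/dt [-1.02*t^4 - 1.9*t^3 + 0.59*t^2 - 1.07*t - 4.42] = -4.08*t^3 - 5.7*t^2 + 1.18*t - 1.07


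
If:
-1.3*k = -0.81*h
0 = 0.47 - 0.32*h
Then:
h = 1.47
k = 0.92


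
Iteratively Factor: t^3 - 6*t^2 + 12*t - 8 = (t - 2)*(t^2 - 4*t + 4) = (t - 2)^2*(t - 2)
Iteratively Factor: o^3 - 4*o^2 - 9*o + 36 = (o + 3)*(o^2 - 7*o + 12) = (o - 4)*(o + 3)*(o - 3)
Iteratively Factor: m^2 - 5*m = (m)*(m - 5)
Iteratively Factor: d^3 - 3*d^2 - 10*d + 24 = (d + 3)*(d^2 - 6*d + 8) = (d - 4)*(d + 3)*(d - 2)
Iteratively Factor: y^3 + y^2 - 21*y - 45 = (y - 5)*(y^2 + 6*y + 9) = (y - 5)*(y + 3)*(y + 3)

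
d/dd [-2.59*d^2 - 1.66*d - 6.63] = -5.18*d - 1.66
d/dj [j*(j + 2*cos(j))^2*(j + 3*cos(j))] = (j + 2*cos(j))*(-7*j^2*sin(j) + 4*j^2 - 9*j*sin(2*j) + 13*j*cos(j) + 3*cos(2*j) + 3)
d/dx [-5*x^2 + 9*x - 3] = 9 - 10*x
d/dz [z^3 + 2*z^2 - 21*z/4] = 3*z^2 + 4*z - 21/4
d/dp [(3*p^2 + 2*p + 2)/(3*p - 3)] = (p^2 - 2*p - 4/3)/(p^2 - 2*p + 1)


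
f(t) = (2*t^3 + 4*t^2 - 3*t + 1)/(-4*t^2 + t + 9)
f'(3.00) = 0.15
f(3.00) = -3.42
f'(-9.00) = -0.50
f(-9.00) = 3.41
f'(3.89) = -0.27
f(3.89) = -3.52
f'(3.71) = -0.23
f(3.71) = -3.47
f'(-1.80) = -3.93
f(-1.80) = -1.34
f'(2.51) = 1.11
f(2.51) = -3.67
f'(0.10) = -0.24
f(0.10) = 0.08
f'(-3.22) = -0.63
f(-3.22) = 0.41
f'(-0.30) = -0.69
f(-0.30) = 0.26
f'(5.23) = -0.42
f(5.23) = -4.00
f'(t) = (8*t - 1)*(2*t^3 + 4*t^2 - 3*t + 1)/(-4*t^2 + t + 9)^2 + (6*t^2 + 8*t - 3)/(-4*t^2 + t + 9)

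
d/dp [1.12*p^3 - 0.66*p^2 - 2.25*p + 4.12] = 3.36*p^2 - 1.32*p - 2.25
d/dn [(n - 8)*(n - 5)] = 2*n - 13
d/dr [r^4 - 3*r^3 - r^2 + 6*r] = 4*r^3 - 9*r^2 - 2*r + 6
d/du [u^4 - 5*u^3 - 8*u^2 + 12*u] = 4*u^3 - 15*u^2 - 16*u + 12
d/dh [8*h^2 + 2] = 16*h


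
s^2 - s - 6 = (s - 3)*(s + 2)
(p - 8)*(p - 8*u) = p^2 - 8*p*u - 8*p + 64*u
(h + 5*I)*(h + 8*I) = h^2 + 13*I*h - 40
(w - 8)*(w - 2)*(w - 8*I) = w^3 - 10*w^2 - 8*I*w^2 + 16*w + 80*I*w - 128*I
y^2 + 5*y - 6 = (y - 1)*(y + 6)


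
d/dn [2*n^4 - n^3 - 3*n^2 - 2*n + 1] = 8*n^3 - 3*n^2 - 6*n - 2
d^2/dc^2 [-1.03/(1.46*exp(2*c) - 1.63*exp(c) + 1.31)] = (-1.03*(2.92*exp(c) - 1.63)*(5.84*exp(c) - 3.26)*exp(c) + (6.0152*exp(c) - 1.6789)*(1.46*exp(2*c) - 1.63*exp(c) + 1.31))*exp(c)/(1.46*exp(2*c) - 1.63*exp(c) + 1.31)^3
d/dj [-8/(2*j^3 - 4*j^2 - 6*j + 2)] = 4*(3*j^2 - 4*j - 3)/(j^3 - 2*j^2 - 3*j + 1)^2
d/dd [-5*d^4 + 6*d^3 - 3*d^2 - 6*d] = -20*d^3 + 18*d^2 - 6*d - 6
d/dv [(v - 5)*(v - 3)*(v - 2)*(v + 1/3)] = 4*v^3 - 29*v^2 + 166*v/3 - 59/3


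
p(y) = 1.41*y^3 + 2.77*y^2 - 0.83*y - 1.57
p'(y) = 4.23*y^2 + 5.54*y - 0.83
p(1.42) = 6.87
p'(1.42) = 15.57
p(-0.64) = -0.27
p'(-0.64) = -2.64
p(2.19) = 24.71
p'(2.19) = 31.59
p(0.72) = -0.21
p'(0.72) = 5.35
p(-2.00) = -0.11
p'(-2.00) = 5.01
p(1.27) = 4.73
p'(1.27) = 13.03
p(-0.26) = -1.19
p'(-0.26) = -1.98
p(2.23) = 25.99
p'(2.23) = 32.56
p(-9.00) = -797.62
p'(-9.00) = 291.94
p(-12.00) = -2029.21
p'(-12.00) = 541.81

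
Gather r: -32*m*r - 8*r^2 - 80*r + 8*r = -8*r^2 + r*(-32*m - 72)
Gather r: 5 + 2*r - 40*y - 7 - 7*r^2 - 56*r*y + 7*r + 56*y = -7*r^2 + r*(9 - 56*y) + 16*y - 2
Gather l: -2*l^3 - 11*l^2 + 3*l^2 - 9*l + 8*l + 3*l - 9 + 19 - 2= -2*l^3 - 8*l^2 + 2*l + 8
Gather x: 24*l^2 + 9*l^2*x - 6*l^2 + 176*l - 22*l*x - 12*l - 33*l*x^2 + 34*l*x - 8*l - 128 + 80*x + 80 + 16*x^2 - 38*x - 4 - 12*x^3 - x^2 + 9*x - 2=18*l^2 + 156*l - 12*x^3 + x^2*(15 - 33*l) + x*(9*l^2 + 12*l + 51) - 54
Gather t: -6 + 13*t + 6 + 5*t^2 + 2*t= 5*t^2 + 15*t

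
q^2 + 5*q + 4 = (q + 1)*(q + 4)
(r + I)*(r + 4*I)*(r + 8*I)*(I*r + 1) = I*r^4 - 12*r^3 - 31*I*r^2 - 12*r - 32*I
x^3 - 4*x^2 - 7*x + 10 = (x - 5)*(x - 1)*(x + 2)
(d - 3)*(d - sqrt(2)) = d^2 - 3*d - sqrt(2)*d + 3*sqrt(2)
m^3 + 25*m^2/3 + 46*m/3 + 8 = (m + 1)*(m + 4/3)*(m + 6)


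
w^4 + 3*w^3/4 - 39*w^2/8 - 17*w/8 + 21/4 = (w - 7/4)*(w - 1)*(w + 3/2)*(w + 2)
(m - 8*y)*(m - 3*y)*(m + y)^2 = m^4 - 9*m^3*y + 3*m^2*y^2 + 37*m*y^3 + 24*y^4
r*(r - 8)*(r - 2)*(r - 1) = r^4 - 11*r^3 + 26*r^2 - 16*r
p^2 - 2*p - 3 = (p - 3)*(p + 1)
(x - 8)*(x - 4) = x^2 - 12*x + 32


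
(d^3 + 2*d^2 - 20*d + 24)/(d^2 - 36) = (d^2 - 4*d + 4)/(d - 6)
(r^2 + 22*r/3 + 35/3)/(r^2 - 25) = (r + 7/3)/(r - 5)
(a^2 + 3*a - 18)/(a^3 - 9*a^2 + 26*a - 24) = (a + 6)/(a^2 - 6*a + 8)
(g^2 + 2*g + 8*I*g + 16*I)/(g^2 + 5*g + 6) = (g + 8*I)/(g + 3)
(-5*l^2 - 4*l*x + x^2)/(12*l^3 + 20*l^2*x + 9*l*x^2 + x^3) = (-5*l + x)/(12*l^2 + 8*l*x + x^2)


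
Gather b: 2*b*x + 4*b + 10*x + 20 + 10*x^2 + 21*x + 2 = b*(2*x + 4) + 10*x^2 + 31*x + 22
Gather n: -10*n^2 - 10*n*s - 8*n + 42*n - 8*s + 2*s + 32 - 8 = -10*n^2 + n*(34 - 10*s) - 6*s + 24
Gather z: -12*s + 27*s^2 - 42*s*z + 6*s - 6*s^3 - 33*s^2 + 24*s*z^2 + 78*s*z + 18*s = -6*s^3 - 6*s^2 + 24*s*z^2 + 36*s*z + 12*s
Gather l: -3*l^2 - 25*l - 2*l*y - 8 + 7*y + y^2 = -3*l^2 + l*(-2*y - 25) + y^2 + 7*y - 8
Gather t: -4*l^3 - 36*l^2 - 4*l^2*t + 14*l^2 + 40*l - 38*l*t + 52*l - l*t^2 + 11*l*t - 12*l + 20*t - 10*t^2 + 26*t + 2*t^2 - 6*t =-4*l^3 - 22*l^2 + 80*l + t^2*(-l - 8) + t*(-4*l^2 - 27*l + 40)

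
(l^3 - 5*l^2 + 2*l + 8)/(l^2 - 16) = (l^2 - l - 2)/(l + 4)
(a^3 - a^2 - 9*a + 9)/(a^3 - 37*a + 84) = (a^2 + 2*a - 3)/(a^2 + 3*a - 28)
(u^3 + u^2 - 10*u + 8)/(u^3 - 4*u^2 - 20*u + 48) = (u - 1)/(u - 6)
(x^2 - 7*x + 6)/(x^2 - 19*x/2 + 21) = 2*(x - 1)/(2*x - 7)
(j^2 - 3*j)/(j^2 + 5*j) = (j - 3)/(j + 5)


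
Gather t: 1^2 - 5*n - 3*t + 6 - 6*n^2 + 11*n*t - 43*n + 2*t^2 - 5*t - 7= -6*n^2 - 48*n + 2*t^2 + t*(11*n - 8)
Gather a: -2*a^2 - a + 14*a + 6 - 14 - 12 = -2*a^2 + 13*a - 20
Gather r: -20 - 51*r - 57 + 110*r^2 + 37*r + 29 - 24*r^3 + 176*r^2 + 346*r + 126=-24*r^3 + 286*r^2 + 332*r + 78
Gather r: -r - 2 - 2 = -r - 4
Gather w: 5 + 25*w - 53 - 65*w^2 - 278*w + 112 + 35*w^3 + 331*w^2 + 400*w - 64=35*w^3 + 266*w^2 + 147*w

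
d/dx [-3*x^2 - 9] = -6*x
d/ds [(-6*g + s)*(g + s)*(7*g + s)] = -41*g^2 + 4*g*s + 3*s^2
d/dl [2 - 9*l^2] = -18*l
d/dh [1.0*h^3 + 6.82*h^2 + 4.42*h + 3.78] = 3.0*h^2 + 13.64*h + 4.42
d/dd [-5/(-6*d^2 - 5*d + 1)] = 5*(-12*d - 5)/(6*d^2 + 5*d - 1)^2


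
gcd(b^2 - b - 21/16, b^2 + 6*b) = 1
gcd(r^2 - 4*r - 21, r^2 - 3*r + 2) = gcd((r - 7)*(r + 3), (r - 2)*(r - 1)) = 1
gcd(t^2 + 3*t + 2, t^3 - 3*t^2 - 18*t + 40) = 1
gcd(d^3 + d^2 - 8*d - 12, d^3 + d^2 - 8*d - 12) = d^3 + d^2 - 8*d - 12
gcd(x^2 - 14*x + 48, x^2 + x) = 1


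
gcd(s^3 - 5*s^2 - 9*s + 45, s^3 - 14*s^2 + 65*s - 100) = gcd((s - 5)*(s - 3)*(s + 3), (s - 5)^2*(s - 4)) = s - 5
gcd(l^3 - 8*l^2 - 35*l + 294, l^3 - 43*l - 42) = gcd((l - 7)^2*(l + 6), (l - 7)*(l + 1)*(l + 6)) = l^2 - l - 42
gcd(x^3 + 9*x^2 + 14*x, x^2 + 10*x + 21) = x + 7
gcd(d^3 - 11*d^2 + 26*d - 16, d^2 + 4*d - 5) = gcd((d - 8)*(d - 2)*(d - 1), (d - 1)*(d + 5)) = d - 1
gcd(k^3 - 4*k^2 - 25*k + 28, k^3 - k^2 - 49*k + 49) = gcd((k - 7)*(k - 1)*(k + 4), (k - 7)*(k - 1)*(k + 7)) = k^2 - 8*k + 7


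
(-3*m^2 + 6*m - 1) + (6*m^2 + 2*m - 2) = 3*m^2 + 8*m - 3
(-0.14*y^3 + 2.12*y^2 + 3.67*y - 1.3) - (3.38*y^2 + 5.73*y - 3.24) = -0.14*y^3 - 1.26*y^2 - 2.06*y + 1.94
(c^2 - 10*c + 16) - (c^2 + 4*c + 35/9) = 109/9 - 14*c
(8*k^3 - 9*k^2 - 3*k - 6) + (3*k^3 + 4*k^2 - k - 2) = 11*k^3 - 5*k^2 - 4*k - 8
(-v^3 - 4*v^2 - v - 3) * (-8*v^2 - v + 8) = 8*v^5 + 33*v^4 + 4*v^3 - 7*v^2 - 5*v - 24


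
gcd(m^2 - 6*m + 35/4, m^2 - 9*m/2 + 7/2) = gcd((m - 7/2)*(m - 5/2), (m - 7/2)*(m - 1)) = m - 7/2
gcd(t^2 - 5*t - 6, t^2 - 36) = t - 6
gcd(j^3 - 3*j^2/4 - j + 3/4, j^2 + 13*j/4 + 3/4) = 1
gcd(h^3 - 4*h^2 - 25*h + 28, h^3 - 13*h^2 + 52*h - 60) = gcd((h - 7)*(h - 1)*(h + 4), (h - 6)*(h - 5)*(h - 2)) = 1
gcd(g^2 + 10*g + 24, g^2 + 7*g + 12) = g + 4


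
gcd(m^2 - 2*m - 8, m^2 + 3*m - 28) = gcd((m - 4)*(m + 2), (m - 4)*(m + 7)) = m - 4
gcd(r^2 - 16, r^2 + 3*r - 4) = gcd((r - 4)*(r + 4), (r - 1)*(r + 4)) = r + 4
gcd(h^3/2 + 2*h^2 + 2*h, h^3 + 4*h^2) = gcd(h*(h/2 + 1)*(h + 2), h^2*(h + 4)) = h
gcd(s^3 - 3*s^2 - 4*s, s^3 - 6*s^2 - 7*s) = s^2 + s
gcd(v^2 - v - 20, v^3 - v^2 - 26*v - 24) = v + 4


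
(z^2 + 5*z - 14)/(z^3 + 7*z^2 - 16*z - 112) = (z - 2)/(z^2 - 16)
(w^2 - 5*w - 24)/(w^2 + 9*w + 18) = (w - 8)/(w + 6)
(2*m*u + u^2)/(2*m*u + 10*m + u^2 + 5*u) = u/(u + 5)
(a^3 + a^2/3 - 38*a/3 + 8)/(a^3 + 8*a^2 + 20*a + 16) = (a^2 - 11*a/3 + 2)/(a^2 + 4*a + 4)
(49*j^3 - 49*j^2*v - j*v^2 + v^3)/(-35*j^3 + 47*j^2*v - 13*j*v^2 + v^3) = (7*j + v)/(-5*j + v)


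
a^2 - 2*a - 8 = (a - 4)*(a + 2)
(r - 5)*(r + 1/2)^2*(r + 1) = r^4 - 3*r^3 - 35*r^2/4 - 6*r - 5/4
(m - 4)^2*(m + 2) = m^3 - 6*m^2 + 32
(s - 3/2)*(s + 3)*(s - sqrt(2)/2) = s^3 - sqrt(2)*s^2/2 + 3*s^2/2 - 9*s/2 - 3*sqrt(2)*s/4 + 9*sqrt(2)/4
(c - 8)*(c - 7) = c^2 - 15*c + 56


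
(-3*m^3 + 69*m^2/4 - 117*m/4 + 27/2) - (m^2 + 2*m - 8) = -3*m^3 + 65*m^2/4 - 125*m/4 + 43/2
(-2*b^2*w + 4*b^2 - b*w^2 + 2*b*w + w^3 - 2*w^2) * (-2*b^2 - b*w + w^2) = 4*b^4*w - 8*b^4 + 4*b^3*w^2 - 8*b^3*w - 3*b^2*w^3 + 6*b^2*w^2 - 2*b*w^4 + 4*b*w^3 + w^5 - 2*w^4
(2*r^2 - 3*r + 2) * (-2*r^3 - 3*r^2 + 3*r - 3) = -4*r^5 + 11*r^3 - 21*r^2 + 15*r - 6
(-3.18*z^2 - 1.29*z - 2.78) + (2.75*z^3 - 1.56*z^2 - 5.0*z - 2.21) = 2.75*z^3 - 4.74*z^2 - 6.29*z - 4.99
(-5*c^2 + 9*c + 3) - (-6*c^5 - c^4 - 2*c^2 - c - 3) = 6*c^5 + c^4 - 3*c^2 + 10*c + 6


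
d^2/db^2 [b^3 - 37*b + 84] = 6*b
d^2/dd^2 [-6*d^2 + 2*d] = -12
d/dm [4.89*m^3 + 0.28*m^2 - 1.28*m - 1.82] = 14.67*m^2 + 0.56*m - 1.28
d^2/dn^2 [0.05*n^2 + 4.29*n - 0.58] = 0.100000000000000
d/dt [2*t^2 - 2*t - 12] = 4*t - 2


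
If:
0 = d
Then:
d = 0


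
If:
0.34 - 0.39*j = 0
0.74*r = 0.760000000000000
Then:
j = 0.87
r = 1.03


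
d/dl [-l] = -1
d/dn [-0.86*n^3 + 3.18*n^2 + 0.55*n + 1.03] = -2.58*n^2 + 6.36*n + 0.55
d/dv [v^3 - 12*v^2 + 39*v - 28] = 3*v^2 - 24*v + 39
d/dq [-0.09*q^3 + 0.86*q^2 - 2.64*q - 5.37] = -0.27*q^2 + 1.72*q - 2.64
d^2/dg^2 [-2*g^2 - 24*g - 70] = -4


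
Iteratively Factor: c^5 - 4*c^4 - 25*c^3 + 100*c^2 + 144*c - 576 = (c - 4)*(c^4 - 25*c^2 + 144) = (c - 4)*(c - 3)*(c^3 + 3*c^2 - 16*c - 48) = (c - 4)^2*(c - 3)*(c^2 + 7*c + 12) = (c - 4)^2*(c - 3)*(c + 3)*(c + 4)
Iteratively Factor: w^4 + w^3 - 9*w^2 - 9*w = (w + 1)*(w^3 - 9*w) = (w - 3)*(w + 1)*(w^2 + 3*w) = w*(w - 3)*(w + 1)*(w + 3)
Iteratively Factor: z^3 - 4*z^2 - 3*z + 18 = (z - 3)*(z^2 - z - 6) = (z - 3)*(z + 2)*(z - 3)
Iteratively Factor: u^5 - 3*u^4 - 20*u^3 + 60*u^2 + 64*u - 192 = (u - 3)*(u^4 - 20*u^2 + 64) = (u - 3)*(u + 2)*(u^3 - 2*u^2 - 16*u + 32) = (u - 3)*(u - 2)*(u + 2)*(u^2 - 16) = (u - 3)*(u - 2)*(u + 2)*(u + 4)*(u - 4)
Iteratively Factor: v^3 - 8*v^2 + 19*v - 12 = (v - 3)*(v^2 - 5*v + 4) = (v - 3)*(v - 1)*(v - 4)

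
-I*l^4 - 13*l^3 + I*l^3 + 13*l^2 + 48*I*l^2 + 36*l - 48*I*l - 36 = (l - 6*I)^2*(l - I)*(-I*l + I)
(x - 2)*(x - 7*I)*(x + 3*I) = x^3 - 2*x^2 - 4*I*x^2 + 21*x + 8*I*x - 42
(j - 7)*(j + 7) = j^2 - 49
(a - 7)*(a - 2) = a^2 - 9*a + 14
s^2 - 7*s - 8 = (s - 8)*(s + 1)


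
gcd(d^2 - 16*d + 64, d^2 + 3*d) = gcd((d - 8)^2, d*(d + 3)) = 1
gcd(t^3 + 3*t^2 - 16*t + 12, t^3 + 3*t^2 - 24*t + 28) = t - 2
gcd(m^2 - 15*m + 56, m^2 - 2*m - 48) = m - 8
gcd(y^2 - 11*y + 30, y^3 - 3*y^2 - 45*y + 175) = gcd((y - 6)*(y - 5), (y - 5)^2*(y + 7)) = y - 5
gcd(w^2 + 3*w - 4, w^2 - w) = w - 1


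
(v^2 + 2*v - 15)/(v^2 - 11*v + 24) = (v + 5)/(v - 8)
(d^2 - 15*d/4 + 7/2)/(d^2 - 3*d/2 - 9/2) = (-4*d^2 + 15*d - 14)/(2*(-2*d^2 + 3*d + 9))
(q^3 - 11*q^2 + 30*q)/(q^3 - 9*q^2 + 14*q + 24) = q*(q - 5)/(q^2 - 3*q - 4)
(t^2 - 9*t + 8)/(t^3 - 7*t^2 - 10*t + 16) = 1/(t + 2)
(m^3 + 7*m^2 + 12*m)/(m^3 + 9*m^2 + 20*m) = (m + 3)/(m + 5)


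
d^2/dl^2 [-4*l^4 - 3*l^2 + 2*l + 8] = -48*l^2 - 6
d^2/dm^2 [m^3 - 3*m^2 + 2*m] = 6*m - 6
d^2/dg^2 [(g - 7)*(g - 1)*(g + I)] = 6*g - 16 + 2*I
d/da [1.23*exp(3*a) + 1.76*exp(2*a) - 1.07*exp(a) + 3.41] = (3.69*exp(2*a) + 3.52*exp(a) - 1.07)*exp(a)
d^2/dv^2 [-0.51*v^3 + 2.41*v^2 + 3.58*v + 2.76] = 4.82 - 3.06*v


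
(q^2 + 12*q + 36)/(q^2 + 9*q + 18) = (q + 6)/(q + 3)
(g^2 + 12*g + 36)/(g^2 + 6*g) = (g + 6)/g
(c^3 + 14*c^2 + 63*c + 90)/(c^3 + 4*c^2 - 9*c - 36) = (c^2 + 11*c + 30)/(c^2 + c - 12)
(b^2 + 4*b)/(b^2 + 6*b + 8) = b/(b + 2)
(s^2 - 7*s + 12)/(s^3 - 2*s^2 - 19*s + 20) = (s^2 - 7*s + 12)/(s^3 - 2*s^2 - 19*s + 20)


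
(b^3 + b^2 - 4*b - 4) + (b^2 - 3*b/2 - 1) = b^3 + 2*b^2 - 11*b/2 - 5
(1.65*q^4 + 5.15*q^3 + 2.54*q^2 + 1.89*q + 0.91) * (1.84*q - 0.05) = 3.036*q^5 + 9.3935*q^4 + 4.4161*q^3 + 3.3506*q^2 + 1.5799*q - 0.0455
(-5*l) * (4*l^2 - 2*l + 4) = -20*l^3 + 10*l^2 - 20*l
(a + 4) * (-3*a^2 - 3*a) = -3*a^3 - 15*a^2 - 12*a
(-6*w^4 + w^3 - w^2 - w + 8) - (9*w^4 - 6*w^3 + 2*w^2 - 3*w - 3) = -15*w^4 + 7*w^3 - 3*w^2 + 2*w + 11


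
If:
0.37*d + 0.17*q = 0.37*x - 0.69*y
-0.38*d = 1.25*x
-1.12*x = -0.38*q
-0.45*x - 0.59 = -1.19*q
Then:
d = -0.63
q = 0.57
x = 0.19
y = 0.30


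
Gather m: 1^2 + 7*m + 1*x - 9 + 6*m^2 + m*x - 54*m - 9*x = 6*m^2 + m*(x - 47) - 8*x - 8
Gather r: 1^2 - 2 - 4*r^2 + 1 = -4*r^2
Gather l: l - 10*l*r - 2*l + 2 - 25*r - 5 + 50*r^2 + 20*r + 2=l*(-10*r - 1) + 50*r^2 - 5*r - 1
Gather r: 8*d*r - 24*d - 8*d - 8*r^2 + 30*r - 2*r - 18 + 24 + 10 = -32*d - 8*r^2 + r*(8*d + 28) + 16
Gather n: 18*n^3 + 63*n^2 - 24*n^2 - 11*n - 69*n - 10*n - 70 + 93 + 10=18*n^3 + 39*n^2 - 90*n + 33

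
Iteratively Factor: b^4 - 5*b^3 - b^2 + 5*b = (b - 1)*(b^3 - 4*b^2 - 5*b) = (b - 1)*(b + 1)*(b^2 - 5*b) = (b - 5)*(b - 1)*(b + 1)*(b)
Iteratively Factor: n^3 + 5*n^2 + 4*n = (n)*(n^2 + 5*n + 4) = n*(n + 4)*(n + 1)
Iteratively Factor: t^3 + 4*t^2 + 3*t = (t + 3)*(t^2 + t) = (t + 1)*(t + 3)*(t)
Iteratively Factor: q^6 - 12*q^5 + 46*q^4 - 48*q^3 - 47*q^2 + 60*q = (q - 3)*(q^5 - 9*q^4 + 19*q^3 + 9*q^2 - 20*q) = (q - 3)*(q + 1)*(q^4 - 10*q^3 + 29*q^2 - 20*q) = (q - 4)*(q - 3)*(q + 1)*(q^3 - 6*q^2 + 5*q) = q*(q - 4)*(q - 3)*(q + 1)*(q^2 - 6*q + 5) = q*(q - 4)*(q - 3)*(q - 1)*(q + 1)*(q - 5)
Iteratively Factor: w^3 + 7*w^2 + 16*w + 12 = (w + 3)*(w^2 + 4*w + 4) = (w + 2)*(w + 3)*(w + 2)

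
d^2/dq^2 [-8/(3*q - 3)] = -16/(3*(q - 1)^3)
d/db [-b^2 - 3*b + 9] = -2*b - 3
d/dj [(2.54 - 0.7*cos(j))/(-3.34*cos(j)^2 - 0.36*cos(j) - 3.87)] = (2.338*cos(j)^2 - 16.9672*cos(j) - 3.6234)*sin(j)/(11.1556*cos(j)^4 + 2.4048*cos(j)^3 + 25.9812*cos(j)^2 + 2.7864*cos(j) + 14.9769)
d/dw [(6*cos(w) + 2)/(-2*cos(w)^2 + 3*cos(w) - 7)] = 4*(-3*cos(w)^2 - 2*cos(w) + 12)*sin(w)/(3*cos(w) - cos(2*w) - 8)^2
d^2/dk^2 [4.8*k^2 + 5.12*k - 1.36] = 9.60000000000000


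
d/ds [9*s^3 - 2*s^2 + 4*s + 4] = 27*s^2 - 4*s + 4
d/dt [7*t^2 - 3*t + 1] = 14*t - 3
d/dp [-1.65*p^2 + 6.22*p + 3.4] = 6.22 - 3.3*p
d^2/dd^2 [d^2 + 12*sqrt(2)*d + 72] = 2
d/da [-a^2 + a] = 1 - 2*a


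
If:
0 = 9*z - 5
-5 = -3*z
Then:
No Solution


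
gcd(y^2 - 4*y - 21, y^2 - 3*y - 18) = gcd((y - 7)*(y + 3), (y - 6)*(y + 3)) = y + 3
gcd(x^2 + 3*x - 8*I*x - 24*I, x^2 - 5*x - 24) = x + 3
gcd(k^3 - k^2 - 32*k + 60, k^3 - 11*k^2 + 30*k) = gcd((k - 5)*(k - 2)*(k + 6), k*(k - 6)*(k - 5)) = k - 5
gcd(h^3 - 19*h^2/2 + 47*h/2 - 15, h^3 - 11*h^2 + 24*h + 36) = h - 6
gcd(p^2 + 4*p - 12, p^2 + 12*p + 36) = p + 6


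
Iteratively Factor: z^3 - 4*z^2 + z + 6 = (z - 2)*(z^2 - 2*z - 3) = (z - 3)*(z - 2)*(z + 1)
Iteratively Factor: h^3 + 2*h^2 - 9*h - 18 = (h + 3)*(h^2 - h - 6) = (h - 3)*(h + 3)*(h + 2)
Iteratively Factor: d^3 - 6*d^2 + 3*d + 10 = (d - 2)*(d^2 - 4*d - 5) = (d - 2)*(d + 1)*(d - 5)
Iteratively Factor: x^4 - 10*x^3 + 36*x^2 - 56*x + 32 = (x - 2)*(x^3 - 8*x^2 + 20*x - 16) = (x - 4)*(x - 2)*(x^2 - 4*x + 4) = (x - 4)*(x - 2)^2*(x - 2)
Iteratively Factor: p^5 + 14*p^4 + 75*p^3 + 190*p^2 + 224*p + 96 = (p + 1)*(p^4 + 13*p^3 + 62*p^2 + 128*p + 96) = (p + 1)*(p + 2)*(p^3 + 11*p^2 + 40*p + 48) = (p + 1)*(p + 2)*(p + 3)*(p^2 + 8*p + 16) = (p + 1)*(p + 2)*(p + 3)*(p + 4)*(p + 4)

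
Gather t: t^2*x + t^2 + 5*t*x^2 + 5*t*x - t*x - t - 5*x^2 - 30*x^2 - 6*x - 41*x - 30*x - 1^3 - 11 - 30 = t^2*(x + 1) + t*(5*x^2 + 4*x - 1) - 35*x^2 - 77*x - 42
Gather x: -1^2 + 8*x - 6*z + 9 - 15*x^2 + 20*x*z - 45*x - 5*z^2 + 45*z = -15*x^2 + x*(20*z - 37) - 5*z^2 + 39*z + 8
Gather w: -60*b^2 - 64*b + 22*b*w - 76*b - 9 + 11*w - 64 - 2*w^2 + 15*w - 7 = -60*b^2 - 140*b - 2*w^2 + w*(22*b + 26) - 80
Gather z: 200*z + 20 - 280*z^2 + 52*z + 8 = -280*z^2 + 252*z + 28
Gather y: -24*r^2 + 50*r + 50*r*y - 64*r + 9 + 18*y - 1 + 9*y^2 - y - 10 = -24*r^2 - 14*r + 9*y^2 + y*(50*r + 17) - 2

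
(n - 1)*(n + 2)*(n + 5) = n^3 + 6*n^2 + 3*n - 10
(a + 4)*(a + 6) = a^2 + 10*a + 24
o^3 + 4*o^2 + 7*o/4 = o*(o + 1/2)*(o + 7/2)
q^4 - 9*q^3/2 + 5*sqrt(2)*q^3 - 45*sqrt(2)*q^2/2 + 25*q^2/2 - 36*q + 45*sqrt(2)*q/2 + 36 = (q - 3)*(q - 3/2)*(q + sqrt(2))*(q + 4*sqrt(2))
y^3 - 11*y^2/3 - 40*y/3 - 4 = (y - 6)*(y + 1/3)*(y + 2)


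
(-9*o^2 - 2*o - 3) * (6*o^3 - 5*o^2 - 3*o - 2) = -54*o^5 + 33*o^4 + 19*o^3 + 39*o^2 + 13*o + 6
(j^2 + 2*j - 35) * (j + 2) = j^3 + 4*j^2 - 31*j - 70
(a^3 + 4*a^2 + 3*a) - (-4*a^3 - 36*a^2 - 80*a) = 5*a^3 + 40*a^2 + 83*a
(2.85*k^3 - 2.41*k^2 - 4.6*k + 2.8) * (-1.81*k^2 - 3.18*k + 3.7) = -5.1585*k^5 - 4.7009*k^4 + 26.5348*k^3 + 0.642999999999999*k^2 - 25.924*k + 10.36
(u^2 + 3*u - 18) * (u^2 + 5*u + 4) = u^4 + 8*u^3 + u^2 - 78*u - 72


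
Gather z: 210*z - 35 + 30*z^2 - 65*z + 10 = 30*z^2 + 145*z - 25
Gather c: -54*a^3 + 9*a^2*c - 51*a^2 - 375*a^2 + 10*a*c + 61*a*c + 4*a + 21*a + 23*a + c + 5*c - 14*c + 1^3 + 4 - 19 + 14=-54*a^3 - 426*a^2 + 48*a + c*(9*a^2 + 71*a - 8)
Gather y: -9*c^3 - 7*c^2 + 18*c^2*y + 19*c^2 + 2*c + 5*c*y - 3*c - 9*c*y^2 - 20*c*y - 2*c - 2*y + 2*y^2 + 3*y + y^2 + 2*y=-9*c^3 + 12*c^2 - 3*c + y^2*(3 - 9*c) + y*(18*c^2 - 15*c + 3)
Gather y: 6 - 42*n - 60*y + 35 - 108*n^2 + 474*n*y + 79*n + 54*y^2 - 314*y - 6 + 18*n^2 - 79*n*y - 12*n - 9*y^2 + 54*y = -90*n^2 + 25*n + 45*y^2 + y*(395*n - 320) + 35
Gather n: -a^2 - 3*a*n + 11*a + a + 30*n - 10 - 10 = -a^2 + 12*a + n*(30 - 3*a) - 20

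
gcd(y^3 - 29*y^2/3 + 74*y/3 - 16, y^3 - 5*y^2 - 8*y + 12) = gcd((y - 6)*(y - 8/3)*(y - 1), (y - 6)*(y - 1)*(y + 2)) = y^2 - 7*y + 6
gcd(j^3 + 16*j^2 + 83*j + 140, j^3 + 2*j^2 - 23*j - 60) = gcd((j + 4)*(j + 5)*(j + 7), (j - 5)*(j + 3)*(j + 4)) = j + 4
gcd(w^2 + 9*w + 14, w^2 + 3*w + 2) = w + 2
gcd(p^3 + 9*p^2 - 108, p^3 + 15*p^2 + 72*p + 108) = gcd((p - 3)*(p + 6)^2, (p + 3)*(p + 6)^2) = p^2 + 12*p + 36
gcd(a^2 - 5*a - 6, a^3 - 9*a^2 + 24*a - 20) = 1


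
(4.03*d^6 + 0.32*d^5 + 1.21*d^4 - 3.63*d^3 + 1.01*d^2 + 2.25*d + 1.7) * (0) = 0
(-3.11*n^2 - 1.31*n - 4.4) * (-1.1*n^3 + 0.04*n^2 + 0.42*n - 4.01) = 3.421*n^5 + 1.3166*n^4 + 3.4814*n^3 + 11.7449*n^2 + 3.4051*n + 17.644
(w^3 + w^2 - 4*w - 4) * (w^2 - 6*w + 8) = w^5 - 5*w^4 - 2*w^3 + 28*w^2 - 8*w - 32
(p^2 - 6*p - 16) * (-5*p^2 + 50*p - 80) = -5*p^4 + 80*p^3 - 300*p^2 - 320*p + 1280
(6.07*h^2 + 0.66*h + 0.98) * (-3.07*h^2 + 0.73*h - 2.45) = -18.6349*h^4 + 2.4049*h^3 - 17.3983*h^2 - 0.9016*h - 2.401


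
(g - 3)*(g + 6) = g^2 + 3*g - 18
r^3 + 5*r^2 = r^2*(r + 5)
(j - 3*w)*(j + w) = j^2 - 2*j*w - 3*w^2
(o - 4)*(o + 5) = o^2 + o - 20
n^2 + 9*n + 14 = (n + 2)*(n + 7)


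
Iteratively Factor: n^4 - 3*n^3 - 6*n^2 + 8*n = (n + 2)*(n^3 - 5*n^2 + 4*n) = (n - 1)*(n + 2)*(n^2 - 4*n) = n*(n - 1)*(n + 2)*(n - 4)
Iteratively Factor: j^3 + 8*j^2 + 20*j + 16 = (j + 2)*(j^2 + 6*j + 8) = (j + 2)*(j + 4)*(j + 2)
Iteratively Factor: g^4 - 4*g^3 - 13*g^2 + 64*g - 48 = (g - 3)*(g^3 - g^2 - 16*g + 16) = (g - 3)*(g + 4)*(g^2 - 5*g + 4) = (g - 3)*(g - 1)*(g + 4)*(g - 4)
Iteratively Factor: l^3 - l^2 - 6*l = (l + 2)*(l^2 - 3*l) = (l - 3)*(l + 2)*(l)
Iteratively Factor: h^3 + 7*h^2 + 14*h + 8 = (h + 4)*(h^2 + 3*h + 2) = (h + 1)*(h + 4)*(h + 2)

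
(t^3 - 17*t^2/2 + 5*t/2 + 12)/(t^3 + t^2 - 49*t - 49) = (t^2 - 19*t/2 + 12)/(t^2 - 49)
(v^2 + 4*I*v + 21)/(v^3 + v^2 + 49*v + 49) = (v - 3*I)/(v^2 + v*(1 - 7*I) - 7*I)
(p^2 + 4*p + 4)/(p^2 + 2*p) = (p + 2)/p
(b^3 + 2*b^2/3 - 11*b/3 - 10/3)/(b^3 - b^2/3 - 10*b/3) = (b + 1)/b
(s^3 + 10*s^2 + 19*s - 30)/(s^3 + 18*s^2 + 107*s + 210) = (s - 1)/(s + 7)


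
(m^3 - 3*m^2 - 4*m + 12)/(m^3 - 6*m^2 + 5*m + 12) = (m^2 - 4)/(m^2 - 3*m - 4)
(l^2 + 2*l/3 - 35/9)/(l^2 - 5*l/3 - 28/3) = (l - 5/3)/(l - 4)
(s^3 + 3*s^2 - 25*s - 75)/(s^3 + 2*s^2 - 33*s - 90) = (s - 5)/(s - 6)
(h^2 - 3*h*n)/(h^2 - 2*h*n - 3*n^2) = h/(h + n)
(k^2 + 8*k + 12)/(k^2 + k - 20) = (k^2 + 8*k + 12)/(k^2 + k - 20)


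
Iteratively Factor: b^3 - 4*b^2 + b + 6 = (b + 1)*(b^2 - 5*b + 6) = (b - 3)*(b + 1)*(b - 2)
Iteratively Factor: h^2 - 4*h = (h)*(h - 4)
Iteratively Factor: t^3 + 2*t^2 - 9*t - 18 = (t - 3)*(t^2 + 5*t + 6) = (t - 3)*(t + 2)*(t + 3)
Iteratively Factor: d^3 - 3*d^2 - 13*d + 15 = (d - 1)*(d^2 - 2*d - 15) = (d - 1)*(d + 3)*(d - 5)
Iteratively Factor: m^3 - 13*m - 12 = (m - 4)*(m^2 + 4*m + 3) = (m - 4)*(m + 3)*(m + 1)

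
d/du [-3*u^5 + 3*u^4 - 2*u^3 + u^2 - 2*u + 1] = -15*u^4 + 12*u^3 - 6*u^2 + 2*u - 2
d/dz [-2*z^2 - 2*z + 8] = -4*z - 2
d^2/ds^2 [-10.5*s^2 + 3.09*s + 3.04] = -21.0000000000000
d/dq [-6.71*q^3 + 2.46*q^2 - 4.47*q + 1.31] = -20.13*q^2 + 4.92*q - 4.47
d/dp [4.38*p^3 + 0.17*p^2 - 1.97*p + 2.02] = 13.14*p^2 + 0.34*p - 1.97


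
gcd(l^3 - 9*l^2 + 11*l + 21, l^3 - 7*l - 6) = l^2 - 2*l - 3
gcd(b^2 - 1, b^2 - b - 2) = b + 1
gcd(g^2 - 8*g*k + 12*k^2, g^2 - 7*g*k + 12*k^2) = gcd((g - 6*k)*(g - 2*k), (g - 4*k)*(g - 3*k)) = 1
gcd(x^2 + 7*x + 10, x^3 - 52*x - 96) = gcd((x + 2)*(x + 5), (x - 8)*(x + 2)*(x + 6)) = x + 2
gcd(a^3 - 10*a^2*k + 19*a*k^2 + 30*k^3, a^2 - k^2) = a + k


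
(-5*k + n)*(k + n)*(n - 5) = -5*k^2*n + 25*k^2 - 4*k*n^2 + 20*k*n + n^3 - 5*n^2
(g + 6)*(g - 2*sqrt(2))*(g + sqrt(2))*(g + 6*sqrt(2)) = g^4 + 6*g^3 + 5*sqrt(2)*g^3 - 16*g^2 + 30*sqrt(2)*g^2 - 96*g - 24*sqrt(2)*g - 144*sqrt(2)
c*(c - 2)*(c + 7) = c^3 + 5*c^2 - 14*c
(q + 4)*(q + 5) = q^2 + 9*q + 20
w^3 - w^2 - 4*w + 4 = (w - 2)*(w - 1)*(w + 2)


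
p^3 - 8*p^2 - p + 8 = (p - 8)*(p - 1)*(p + 1)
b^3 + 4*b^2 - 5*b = b*(b - 1)*(b + 5)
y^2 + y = y*(y + 1)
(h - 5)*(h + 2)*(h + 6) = h^3 + 3*h^2 - 28*h - 60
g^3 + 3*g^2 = g^2*(g + 3)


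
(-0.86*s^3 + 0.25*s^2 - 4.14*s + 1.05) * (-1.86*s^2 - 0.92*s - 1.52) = 1.5996*s^5 + 0.3262*s^4 + 8.7776*s^3 + 1.4758*s^2 + 5.3268*s - 1.596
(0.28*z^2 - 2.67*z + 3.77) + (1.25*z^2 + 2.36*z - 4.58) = 1.53*z^2 - 0.31*z - 0.81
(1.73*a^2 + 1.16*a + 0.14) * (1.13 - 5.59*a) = -9.6707*a^3 - 4.5295*a^2 + 0.5282*a + 0.1582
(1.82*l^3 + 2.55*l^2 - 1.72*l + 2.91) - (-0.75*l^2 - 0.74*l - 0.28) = 1.82*l^3 + 3.3*l^2 - 0.98*l + 3.19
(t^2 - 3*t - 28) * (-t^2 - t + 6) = -t^4 + 2*t^3 + 37*t^2 + 10*t - 168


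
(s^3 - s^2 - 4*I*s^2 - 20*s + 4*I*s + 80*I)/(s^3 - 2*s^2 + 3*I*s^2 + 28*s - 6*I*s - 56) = (s^2 - s - 20)/(s^2 + s*(-2 + 7*I) - 14*I)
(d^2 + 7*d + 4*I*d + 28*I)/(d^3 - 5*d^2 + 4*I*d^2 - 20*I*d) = (d + 7)/(d*(d - 5))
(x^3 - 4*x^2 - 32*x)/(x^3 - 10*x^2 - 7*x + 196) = x*(x - 8)/(x^2 - 14*x + 49)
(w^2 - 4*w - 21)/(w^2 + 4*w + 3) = (w - 7)/(w + 1)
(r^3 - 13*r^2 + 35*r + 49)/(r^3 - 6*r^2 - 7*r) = (r - 7)/r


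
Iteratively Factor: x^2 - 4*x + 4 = (x - 2)*(x - 2)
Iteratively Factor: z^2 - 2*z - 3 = (z - 3)*(z + 1)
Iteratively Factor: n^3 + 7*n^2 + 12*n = (n + 4)*(n^2 + 3*n) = n*(n + 4)*(n + 3)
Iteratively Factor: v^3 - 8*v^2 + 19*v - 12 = (v - 1)*(v^2 - 7*v + 12) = (v - 4)*(v - 1)*(v - 3)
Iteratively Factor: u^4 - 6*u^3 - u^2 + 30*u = (u + 2)*(u^3 - 8*u^2 + 15*u) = u*(u + 2)*(u^2 - 8*u + 15) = u*(u - 3)*(u + 2)*(u - 5)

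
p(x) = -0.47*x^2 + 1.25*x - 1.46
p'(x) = 1.25 - 0.94*x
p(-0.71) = -2.58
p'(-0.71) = 1.92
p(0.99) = -0.68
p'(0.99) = 0.32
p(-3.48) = -11.50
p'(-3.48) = 4.52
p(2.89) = -1.77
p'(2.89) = -1.47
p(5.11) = -7.35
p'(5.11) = -3.55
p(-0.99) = -3.16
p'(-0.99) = 2.18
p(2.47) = -1.24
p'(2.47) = -1.07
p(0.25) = -1.18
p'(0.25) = 1.02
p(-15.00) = -125.96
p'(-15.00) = 15.35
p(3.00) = -1.94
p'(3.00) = -1.57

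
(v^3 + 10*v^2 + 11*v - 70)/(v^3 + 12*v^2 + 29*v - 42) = (v^2 + 3*v - 10)/(v^2 + 5*v - 6)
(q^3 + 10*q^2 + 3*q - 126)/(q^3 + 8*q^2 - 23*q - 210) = (q - 3)/(q - 5)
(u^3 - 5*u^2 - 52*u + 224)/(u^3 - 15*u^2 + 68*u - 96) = (u + 7)/(u - 3)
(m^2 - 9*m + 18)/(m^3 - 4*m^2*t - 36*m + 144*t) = (3 - m)/(-m^2 + 4*m*t - 6*m + 24*t)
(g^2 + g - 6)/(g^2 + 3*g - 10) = (g + 3)/(g + 5)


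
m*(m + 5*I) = m^2 + 5*I*m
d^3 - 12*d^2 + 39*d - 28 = (d - 7)*(d - 4)*(d - 1)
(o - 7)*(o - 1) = o^2 - 8*o + 7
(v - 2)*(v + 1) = v^2 - v - 2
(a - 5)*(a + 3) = a^2 - 2*a - 15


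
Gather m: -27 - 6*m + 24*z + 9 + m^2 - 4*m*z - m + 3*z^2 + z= m^2 + m*(-4*z - 7) + 3*z^2 + 25*z - 18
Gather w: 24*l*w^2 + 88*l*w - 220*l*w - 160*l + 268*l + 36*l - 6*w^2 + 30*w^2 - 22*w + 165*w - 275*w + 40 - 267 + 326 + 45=144*l + w^2*(24*l + 24) + w*(-132*l - 132) + 144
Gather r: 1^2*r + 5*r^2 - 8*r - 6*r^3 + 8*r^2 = -6*r^3 + 13*r^2 - 7*r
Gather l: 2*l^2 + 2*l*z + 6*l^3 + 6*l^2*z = 6*l^3 + l^2*(6*z + 2) + 2*l*z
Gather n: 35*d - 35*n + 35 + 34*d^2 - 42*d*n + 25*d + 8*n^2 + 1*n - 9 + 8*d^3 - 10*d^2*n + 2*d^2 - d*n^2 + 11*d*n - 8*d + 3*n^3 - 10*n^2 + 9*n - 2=8*d^3 + 36*d^2 + 52*d + 3*n^3 + n^2*(-d - 2) + n*(-10*d^2 - 31*d - 25) + 24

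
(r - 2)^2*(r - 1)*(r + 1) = r^4 - 4*r^3 + 3*r^2 + 4*r - 4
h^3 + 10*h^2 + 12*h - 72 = (h - 2)*(h + 6)^2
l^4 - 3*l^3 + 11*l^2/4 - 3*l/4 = l*(l - 3/2)*(l - 1)*(l - 1/2)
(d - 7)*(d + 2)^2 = d^3 - 3*d^2 - 24*d - 28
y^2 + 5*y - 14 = (y - 2)*(y + 7)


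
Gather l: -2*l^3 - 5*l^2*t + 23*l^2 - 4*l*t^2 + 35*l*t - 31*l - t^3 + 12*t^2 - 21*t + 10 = -2*l^3 + l^2*(23 - 5*t) + l*(-4*t^2 + 35*t - 31) - t^3 + 12*t^2 - 21*t + 10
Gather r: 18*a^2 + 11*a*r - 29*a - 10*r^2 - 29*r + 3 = 18*a^2 - 29*a - 10*r^2 + r*(11*a - 29) + 3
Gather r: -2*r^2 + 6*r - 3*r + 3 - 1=-2*r^2 + 3*r + 2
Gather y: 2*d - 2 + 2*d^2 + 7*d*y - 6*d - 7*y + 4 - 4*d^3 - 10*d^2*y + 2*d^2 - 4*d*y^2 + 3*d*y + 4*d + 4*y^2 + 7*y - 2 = -4*d^3 + 4*d^2 + y^2*(4 - 4*d) + y*(-10*d^2 + 10*d)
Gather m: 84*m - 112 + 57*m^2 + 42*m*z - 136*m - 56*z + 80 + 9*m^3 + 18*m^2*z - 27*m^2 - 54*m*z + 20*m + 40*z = 9*m^3 + m^2*(18*z + 30) + m*(-12*z - 32) - 16*z - 32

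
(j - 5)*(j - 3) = j^2 - 8*j + 15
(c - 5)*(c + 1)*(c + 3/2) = c^3 - 5*c^2/2 - 11*c - 15/2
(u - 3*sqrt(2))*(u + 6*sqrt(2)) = u^2 + 3*sqrt(2)*u - 36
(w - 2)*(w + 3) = w^2 + w - 6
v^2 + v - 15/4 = (v - 3/2)*(v + 5/2)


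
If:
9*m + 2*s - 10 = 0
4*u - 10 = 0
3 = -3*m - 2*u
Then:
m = -8/3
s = 17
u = 5/2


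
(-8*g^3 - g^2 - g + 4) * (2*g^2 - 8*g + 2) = -16*g^5 + 62*g^4 - 10*g^3 + 14*g^2 - 34*g + 8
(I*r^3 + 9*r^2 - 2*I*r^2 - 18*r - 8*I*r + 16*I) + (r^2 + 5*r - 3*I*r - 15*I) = I*r^3 + 10*r^2 - 2*I*r^2 - 13*r - 11*I*r + I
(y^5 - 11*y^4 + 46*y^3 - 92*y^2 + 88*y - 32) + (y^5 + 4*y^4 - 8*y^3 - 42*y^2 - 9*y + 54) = 2*y^5 - 7*y^4 + 38*y^3 - 134*y^2 + 79*y + 22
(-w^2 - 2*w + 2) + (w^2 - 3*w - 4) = -5*w - 2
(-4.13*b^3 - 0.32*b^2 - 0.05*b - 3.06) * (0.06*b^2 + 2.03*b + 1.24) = -0.2478*b^5 - 8.4031*b^4 - 5.7738*b^3 - 0.6819*b^2 - 6.2738*b - 3.7944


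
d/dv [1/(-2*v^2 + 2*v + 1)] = 2*(2*v - 1)/(-2*v^2 + 2*v + 1)^2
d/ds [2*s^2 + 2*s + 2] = 4*s + 2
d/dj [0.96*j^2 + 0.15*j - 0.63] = 1.92*j + 0.15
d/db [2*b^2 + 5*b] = 4*b + 5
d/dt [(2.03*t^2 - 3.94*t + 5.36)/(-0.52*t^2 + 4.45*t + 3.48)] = (6.9847*t^2 + 19.7032*t - 37.5632)/(0.2704*t^4 - 4.628*t^3 + 16.1833*t^2 + 30.972*t + 12.1104)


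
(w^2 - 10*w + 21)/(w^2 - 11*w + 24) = (w - 7)/(w - 8)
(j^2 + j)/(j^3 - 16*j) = (j + 1)/(j^2 - 16)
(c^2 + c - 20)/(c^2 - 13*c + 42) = (c^2 + c - 20)/(c^2 - 13*c + 42)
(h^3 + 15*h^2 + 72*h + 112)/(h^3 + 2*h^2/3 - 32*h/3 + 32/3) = 3*(h^2 + 11*h + 28)/(3*h^2 - 10*h + 8)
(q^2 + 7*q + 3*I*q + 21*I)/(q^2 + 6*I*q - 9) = (q + 7)/(q + 3*I)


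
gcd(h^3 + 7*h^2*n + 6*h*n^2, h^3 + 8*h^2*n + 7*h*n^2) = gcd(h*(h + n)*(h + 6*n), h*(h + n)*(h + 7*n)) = h^2 + h*n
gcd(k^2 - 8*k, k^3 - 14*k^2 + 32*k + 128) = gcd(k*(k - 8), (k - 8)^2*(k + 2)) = k - 8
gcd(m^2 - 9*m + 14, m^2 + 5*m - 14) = m - 2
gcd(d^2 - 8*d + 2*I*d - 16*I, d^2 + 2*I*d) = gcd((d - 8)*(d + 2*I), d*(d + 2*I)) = d + 2*I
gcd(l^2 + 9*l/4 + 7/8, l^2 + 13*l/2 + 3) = l + 1/2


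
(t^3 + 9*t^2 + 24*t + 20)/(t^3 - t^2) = (t^3 + 9*t^2 + 24*t + 20)/(t^2*(t - 1))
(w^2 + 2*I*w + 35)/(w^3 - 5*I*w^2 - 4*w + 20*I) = (w + 7*I)/(w^2 - 4)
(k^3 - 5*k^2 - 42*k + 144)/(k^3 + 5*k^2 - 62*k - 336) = (k - 3)/(k + 7)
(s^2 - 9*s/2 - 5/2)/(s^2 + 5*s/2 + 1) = (s - 5)/(s + 2)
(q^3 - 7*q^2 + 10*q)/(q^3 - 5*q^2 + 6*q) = (q - 5)/(q - 3)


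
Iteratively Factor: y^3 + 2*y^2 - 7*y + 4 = (y + 4)*(y^2 - 2*y + 1) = (y - 1)*(y + 4)*(y - 1)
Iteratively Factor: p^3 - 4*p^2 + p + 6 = (p - 3)*(p^2 - p - 2) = (p - 3)*(p + 1)*(p - 2)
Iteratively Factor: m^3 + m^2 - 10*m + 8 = (m - 1)*(m^2 + 2*m - 8) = (m - 1)*(m + 4)*(m - 2)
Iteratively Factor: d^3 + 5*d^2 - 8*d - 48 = (d - 3)*(d^2 + 8*d + 16) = (d - 3)*(d + 4)*(d + 4)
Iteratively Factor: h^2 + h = (h)*(h + 1)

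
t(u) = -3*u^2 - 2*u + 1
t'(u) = -6*u - 2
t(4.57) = -70.79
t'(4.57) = -29.42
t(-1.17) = -0.77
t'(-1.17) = 5.02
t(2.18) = -17.62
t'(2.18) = -15.08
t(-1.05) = -0.21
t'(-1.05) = 4.30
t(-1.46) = -2.47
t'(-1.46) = 6.76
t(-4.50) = -50.75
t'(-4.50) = 25.00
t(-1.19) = -0.87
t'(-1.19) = 5.14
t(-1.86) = -5.66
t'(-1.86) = 9.16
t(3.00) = -32.00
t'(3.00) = -20.00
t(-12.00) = -407.00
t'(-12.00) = 70.00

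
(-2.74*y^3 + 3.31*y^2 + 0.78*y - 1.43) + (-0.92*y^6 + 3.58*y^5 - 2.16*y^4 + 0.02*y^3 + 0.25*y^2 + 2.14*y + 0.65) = -0.92*y^6 + 3.58*y^5 - 2.16*y^4 - 2.72*y^3 + 3.56*y^2 + 2.92*y - 0.78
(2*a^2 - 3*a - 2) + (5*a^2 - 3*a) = 7*a^2 - 6*a - 2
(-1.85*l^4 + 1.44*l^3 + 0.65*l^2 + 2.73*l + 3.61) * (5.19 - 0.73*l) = 1.3505*l^5 - 10.6527*l^4 + 6.9991*l^3 + 1.3806*l^2 + 11.5334*l + 18.7359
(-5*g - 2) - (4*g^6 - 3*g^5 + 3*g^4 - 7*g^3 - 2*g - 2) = -4*g^6 + 3*g^5 - 3*g^4 + 7*g^3 - 3*g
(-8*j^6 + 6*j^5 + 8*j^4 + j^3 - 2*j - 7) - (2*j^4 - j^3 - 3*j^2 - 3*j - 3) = -8*j^6 + 6*j^5 + 6*j^4 + 2*j^3 + 3*j^2 + j - 4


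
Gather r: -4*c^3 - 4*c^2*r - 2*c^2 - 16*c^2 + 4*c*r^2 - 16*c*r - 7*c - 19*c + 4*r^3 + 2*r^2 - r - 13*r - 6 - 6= -4*c^3 - 18*c^2 - 26*c + 4*r^3 + r^2*(4*c + 2) + r*(-4*c^2 - 16*c - 14) - 12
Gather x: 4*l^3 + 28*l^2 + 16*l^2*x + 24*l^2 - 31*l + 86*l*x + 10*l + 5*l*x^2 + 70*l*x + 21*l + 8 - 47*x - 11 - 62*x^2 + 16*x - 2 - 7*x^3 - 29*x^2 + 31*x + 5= 4*l^3 + 52*l^2 - 7*x^3 + x^2*(5*l - 91) + x*(16*l^2 + 156*l)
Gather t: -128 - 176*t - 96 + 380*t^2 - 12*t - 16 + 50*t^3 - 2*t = 50*t^3 + 380*t^2 - 190*t - 240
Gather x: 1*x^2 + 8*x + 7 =x^2 + 8*x + 7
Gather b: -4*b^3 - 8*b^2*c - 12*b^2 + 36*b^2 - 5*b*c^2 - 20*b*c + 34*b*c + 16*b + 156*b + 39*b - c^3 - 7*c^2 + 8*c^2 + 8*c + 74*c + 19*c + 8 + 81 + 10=-4*b^3 + b^2*(24 - 8*c) + b*(-5*c^2 + 14*c + 211) - c^3 + c^2 + 101*c + 99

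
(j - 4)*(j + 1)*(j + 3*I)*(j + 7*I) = j^4 - 3*j^3 + 10*I*j^3 - 25*j^2 - 30*I*j^2 + 63*j - 40*I*j + 84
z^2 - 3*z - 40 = (z - 8)*(z + 5)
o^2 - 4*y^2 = (o - 2*y)*(o + 2*y)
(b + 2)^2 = b^2 + 4*b + 4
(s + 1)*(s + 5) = s^2 + 6*s + 5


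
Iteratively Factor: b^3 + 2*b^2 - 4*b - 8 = (b + 2)*(b^2 - 4) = (b + 2)^2*(b - 2)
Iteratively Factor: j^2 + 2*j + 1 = (j + 1)*(j + 1)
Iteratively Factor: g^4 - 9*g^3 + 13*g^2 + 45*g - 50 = (g - 1)*(g^3 - 8*g^2 + 5*g + 50) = (g - 5)*(g - 1)*(g^2 - 3*g - 10) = (g - 5)^2*(g - 1)*(g + 2)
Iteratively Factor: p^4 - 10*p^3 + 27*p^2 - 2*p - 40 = (p - 2)*(p^3 - 8*p^2 + 11*p + 20) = (p - 5)*(p - 2)*(p^2 - 3*p - 4) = (p - 5)*(p - 2)*(p + 1)*(p - 4)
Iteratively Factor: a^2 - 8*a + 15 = (a - 5)*(a - 3)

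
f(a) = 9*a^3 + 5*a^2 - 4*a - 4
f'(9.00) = 2273.00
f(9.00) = 6926.00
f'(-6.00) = 908.00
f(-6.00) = -1744.00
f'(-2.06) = 89.98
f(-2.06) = -53.22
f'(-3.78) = 343.99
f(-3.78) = -403.53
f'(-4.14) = 417.37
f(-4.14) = -540.36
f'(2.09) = 134.84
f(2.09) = 91.64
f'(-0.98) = 12.13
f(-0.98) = -3.75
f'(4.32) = 543.08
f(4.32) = 797.63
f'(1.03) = 34.94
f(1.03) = 7.02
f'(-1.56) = 46.11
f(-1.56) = -19.76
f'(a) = 27*a^2 + 10*a - 4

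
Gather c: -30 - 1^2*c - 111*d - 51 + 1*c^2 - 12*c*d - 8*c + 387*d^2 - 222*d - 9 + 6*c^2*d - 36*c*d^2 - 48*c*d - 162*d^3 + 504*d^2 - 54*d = c^2*(6*d + 1) + c*(-36*d^2 - 60*d - 9) - 162*d^3 + 891*d^2 - 387*d - 90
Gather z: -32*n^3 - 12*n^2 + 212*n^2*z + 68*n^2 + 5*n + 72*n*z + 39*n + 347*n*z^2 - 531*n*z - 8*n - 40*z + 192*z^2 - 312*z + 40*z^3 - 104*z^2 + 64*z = -32*n^3 + 56*n^2 + 36*n + 40*z^3 + z^2*(347*n + 88) + z*(212*n^2 - 459*n - 288)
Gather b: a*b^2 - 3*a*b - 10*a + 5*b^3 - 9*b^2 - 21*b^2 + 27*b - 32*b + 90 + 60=-10*a + 5*b^3 + b^2*(a - 30) + b*(-3*a - 5) + 150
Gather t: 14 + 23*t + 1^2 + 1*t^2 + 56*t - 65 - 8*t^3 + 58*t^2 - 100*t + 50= -8*t^3 + 59*t^2 - 21*t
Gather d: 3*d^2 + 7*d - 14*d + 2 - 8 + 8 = 3*d^2 - 7*d + 2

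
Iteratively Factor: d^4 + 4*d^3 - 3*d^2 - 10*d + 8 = (d + 2)*(d^3 + 2*d^2 - 7*d + 4) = (d - 1)*(d + 2)*(d^2 + 3*d - 4) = (d - 1)^2*(d + 2)*(d + 4)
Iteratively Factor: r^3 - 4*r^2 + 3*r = (r - 3)*(r^2 - r) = r*(r - 3)*(r - 1)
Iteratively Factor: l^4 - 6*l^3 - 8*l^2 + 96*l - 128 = (l - 4)*(l^3 - 2*l^2 - 16*l + 32) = (l - 4)*(l + 4)*(l^2 - 6*l + 8) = (l - 4)^2*(l + 4)*(l - 2)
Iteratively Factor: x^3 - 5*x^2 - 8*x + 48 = (x + 3)*(x^2 - 8*x + 16) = (x - 4)*(x + 3)*(x - 4)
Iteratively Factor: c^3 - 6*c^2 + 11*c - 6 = (c - 3)*(c^2 - 3*c + 2) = (c - 3)*(c - 1)*(c - 2)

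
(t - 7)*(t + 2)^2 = t^3 - 3*t^2 - 24*t - 28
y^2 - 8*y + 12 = (y - 6)*(y - 2)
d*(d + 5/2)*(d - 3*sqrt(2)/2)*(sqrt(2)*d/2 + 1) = sqrt(2)*d^4/2 - d^3/2 + 5*sqrt(2)*d^3/4 - 3*sqrt(2)*d^2/2 - 5*d^2/4 - 15*sqrt(2)*d/4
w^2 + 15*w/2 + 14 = (w + 7/2)*(w + 4)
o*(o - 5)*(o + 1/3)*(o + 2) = o^4 - 8*o^3/3 - 11*o^2 - 10*o/3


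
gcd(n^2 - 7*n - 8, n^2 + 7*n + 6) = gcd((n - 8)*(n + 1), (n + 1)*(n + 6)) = n + 1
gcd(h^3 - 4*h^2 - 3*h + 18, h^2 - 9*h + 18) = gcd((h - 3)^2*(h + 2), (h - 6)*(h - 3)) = h - 3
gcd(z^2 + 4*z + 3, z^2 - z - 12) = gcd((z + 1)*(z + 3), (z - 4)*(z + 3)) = z + 3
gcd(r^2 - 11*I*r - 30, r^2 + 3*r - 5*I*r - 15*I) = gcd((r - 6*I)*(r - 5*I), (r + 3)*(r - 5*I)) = r - 5*I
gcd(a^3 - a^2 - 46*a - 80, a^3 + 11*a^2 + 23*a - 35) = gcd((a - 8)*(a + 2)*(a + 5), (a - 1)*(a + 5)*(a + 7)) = a + 5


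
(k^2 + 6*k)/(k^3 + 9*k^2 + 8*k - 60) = k/(k^2 + 3*k - 10)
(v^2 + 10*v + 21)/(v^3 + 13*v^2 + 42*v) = (v + 3)/(v*(v + 6))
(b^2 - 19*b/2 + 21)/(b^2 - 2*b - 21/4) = 2*(b - 6)/(2*b + 3)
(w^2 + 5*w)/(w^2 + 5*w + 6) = w*(w + 5)/(w^2 + 5*w + 6)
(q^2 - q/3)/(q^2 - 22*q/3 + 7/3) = q/(q - 7)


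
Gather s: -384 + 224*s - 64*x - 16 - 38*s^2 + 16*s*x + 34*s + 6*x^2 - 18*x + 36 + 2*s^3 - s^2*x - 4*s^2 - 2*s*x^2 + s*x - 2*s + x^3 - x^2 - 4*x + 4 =2*s^3 + s^2*(-x - 42) + s*(-2*x^2 + 17*x + 256) + x^3 + 5*x^2 - 86*x - 360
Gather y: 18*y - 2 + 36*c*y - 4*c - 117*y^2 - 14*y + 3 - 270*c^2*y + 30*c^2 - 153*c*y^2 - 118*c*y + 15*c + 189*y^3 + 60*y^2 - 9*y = 30*c^2 + 11*c + 189*y^3 + y^2*(-153*c - 57) + y*(-270*c^2 - 82*c - 5) + 1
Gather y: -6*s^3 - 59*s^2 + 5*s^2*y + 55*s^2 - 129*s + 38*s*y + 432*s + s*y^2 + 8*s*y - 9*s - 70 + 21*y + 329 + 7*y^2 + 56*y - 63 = -6*s^3 - 4*s^2 + 294*s + y^2*(s + 7) + y*(5*s^2 + 46*s + 77) + 196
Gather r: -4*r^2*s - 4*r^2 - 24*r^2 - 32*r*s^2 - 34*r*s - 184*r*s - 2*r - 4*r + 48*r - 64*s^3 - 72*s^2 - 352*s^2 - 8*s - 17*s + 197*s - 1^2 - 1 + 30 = r^2*(-4*s - 28) + r*(-32*s^2 - 218*s + 42) - 64*s^3 - 424*s^2 + 172*s + 28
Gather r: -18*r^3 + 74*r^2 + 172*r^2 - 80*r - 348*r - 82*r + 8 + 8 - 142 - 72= -18*r^3 + 246*r^2 - 510*r - 198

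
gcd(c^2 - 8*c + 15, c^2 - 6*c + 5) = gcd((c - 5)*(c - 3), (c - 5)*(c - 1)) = c - 5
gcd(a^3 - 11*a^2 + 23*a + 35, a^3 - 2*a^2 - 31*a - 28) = a^2 - 6*a - 7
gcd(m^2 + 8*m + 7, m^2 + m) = m + 1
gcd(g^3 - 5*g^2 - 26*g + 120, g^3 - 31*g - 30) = g^2 - g - 30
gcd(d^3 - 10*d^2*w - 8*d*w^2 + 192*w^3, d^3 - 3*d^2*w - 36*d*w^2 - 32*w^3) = -d^2 + 4*d*w + 32*w^2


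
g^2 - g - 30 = (g - 6)*(g + 5)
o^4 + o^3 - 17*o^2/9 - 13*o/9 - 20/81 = (o - 4/3)*(o + 1/3)^2*(o + 5/3)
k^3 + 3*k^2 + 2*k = k*(k + 1)*(k + 2)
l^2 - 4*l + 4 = (l - 2)^2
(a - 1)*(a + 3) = a^2 + 2*a - 3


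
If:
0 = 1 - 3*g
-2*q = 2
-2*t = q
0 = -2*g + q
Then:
No Solution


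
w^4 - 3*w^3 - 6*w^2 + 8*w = w*(w - 4)*(w - 1)*(w + 2)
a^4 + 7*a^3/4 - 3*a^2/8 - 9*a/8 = a*(a - 3/4)*(a + 1)*(a + 3/2)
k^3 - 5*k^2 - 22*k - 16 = (k - 8)*(k + 1)*(k + 2)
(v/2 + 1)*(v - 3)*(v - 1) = v^3/2 - v^2 - 5*v/2 + 3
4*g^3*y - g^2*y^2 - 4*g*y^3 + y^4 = y*(-4*g + y)*(-g + y)*(g + y)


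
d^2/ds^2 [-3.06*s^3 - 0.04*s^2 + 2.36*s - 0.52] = -18.36*s - 0.08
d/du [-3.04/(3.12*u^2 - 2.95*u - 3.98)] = (18.9696*u - 8.968)/(-3.12*u^2 + 2.95*u + 3.98)^2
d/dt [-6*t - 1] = -6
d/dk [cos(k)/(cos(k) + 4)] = -4*sin(k)/(cos(k) + 4)^2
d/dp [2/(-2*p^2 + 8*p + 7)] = 8*(p - 2)/(-2*p^2 + 8*p + 7)^2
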